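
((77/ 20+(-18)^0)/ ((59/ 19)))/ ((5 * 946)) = 1843/ 5581400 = 0.00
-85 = -85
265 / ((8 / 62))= 8215 / 4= 2053.75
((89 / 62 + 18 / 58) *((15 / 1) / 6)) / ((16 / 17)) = 266815 / 57536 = 4.64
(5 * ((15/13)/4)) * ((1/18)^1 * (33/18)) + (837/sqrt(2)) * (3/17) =275/1872 + 2511 * sqrt(2)/34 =104.59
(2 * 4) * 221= 1768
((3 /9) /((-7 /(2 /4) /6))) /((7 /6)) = -6 /49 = -0.12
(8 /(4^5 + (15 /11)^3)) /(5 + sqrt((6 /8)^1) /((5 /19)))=5324000 /1936074023 - 2023120 * sqrt(3) /1936074023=0.00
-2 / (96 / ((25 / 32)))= -25 / 1536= -0.02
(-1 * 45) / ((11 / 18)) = -810 / 11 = -73.64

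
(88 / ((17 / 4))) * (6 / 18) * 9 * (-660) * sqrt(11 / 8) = -174240 * sqrt(22) / 17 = -48074.00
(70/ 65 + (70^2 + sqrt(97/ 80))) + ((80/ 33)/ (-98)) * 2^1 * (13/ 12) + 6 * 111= sqrt(485)/ 20 + 351073192/ 63063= 5568.12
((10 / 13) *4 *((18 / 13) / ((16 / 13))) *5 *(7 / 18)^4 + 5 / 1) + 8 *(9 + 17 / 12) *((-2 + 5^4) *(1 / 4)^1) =1968875185 / 151632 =12984.56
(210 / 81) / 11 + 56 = 56.24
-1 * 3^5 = -243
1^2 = 1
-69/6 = -23/2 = -11.50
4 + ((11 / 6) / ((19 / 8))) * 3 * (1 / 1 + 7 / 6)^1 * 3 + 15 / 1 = 647 / 19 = 34.05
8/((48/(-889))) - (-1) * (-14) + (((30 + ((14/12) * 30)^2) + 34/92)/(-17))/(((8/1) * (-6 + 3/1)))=-159.09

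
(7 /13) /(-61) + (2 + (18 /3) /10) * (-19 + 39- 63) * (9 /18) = -443357 /7930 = -55.91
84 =84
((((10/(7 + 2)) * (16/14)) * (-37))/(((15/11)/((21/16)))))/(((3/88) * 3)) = -442.17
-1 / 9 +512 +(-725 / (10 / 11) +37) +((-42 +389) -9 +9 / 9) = 1627 / 18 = 90.39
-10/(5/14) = -28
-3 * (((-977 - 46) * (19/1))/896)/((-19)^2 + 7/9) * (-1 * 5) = -238545/265216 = -0.90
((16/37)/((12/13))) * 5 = 260/111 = 2.34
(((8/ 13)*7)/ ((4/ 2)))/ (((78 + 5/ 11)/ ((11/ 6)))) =1694/ 33657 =0.05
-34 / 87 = -0.39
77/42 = 11/6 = 1.83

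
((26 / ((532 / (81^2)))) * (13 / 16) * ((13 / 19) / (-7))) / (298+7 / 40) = -72072585 / 843906812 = -0.09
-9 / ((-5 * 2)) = 9 / 10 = 0.90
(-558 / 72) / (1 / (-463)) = 14353 / 4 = 3588.25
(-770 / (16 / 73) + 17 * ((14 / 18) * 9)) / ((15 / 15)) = -27153 / 8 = -3394.12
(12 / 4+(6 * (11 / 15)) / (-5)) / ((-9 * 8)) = -53 / 1800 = -0.03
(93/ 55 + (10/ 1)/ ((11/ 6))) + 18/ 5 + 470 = 26441/ 55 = 480.75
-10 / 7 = -1.43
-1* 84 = -84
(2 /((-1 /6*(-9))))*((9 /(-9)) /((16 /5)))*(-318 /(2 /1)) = 265 /4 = 66.25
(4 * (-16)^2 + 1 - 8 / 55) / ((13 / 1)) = 56367 / 715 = 78.83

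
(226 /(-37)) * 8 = -1808 /37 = -48.86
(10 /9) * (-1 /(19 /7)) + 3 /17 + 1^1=2230 /2907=0.77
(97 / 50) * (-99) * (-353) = 3389859 / 50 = 67797.18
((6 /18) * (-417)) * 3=-417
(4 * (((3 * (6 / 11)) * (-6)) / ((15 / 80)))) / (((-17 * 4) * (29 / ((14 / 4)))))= 2016 / 5423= 0.37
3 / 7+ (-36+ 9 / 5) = -1182 / 35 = -33.77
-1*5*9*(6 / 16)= -135 / 8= -16.88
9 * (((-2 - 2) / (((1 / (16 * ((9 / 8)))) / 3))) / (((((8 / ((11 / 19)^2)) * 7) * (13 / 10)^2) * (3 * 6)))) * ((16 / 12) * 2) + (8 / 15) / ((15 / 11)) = -60428456 / 96089175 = -0.63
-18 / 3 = -6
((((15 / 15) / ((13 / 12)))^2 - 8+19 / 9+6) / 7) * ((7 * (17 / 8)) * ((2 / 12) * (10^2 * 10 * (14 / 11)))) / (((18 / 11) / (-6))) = -21791875 / 13689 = -1591.93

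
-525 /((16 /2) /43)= -2821.88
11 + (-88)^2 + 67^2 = 12244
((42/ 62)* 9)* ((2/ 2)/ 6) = 63/ 62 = 1.02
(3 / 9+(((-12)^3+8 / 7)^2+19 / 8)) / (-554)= -3506877041 / 651504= -5382.74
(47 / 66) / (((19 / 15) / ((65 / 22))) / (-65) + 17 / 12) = 1985750 / 3931983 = 0.51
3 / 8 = 0.38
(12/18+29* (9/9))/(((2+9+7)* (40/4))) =0.16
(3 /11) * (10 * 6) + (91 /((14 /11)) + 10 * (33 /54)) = 18607 /198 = 93.97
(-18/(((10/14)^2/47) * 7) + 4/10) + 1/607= -3588559/15175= -236.48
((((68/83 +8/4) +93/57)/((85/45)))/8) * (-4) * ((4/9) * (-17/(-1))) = -14038/1577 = -8.90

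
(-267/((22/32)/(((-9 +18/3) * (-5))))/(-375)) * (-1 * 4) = -17088/275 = -62.14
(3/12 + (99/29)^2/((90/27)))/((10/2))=63011/84100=0.75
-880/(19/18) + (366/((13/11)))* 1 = -523.99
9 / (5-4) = 9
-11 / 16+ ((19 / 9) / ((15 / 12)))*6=9.45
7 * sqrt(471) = 151.92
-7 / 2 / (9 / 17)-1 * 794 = -14411 / 18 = -800.61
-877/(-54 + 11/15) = 16.46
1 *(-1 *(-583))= 583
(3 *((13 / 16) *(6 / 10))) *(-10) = -117 / 8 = -14.62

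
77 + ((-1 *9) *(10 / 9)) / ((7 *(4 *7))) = 7541 / 98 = 76.95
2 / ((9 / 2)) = 4 / 9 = 0.44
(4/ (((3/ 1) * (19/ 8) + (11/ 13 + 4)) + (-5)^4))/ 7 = 416/ 463715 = 0.00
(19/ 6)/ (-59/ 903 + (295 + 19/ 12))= 11438/ 1071023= 0.01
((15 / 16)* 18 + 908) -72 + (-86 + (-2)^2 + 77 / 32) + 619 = 44553 / 32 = 1392.28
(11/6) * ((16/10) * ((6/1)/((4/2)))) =44/5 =8.80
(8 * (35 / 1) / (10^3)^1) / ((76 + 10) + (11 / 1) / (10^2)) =28 / 8611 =0.00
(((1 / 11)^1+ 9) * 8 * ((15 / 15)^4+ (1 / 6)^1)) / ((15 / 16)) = 8960 / 99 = 90.51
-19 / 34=-0.56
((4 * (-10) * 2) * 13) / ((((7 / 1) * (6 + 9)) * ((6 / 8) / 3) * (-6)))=416 / 63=6.60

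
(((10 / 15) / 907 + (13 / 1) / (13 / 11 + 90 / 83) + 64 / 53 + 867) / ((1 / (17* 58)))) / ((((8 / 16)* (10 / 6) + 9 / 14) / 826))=1486633591334595592 / 3083225869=482168240.18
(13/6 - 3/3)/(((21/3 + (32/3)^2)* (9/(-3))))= -0.00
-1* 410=-410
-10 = -10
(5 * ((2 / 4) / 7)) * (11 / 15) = 11 / 42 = 0.26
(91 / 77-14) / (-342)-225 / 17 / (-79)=345271 / 1684122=0.21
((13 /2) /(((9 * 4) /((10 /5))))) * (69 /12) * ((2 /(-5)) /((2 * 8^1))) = -299 /5760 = -0.05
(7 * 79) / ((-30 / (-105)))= 3871 / 2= 1935.50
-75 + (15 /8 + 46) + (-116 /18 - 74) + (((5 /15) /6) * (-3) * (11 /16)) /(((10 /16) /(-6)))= -38329 /360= -106.47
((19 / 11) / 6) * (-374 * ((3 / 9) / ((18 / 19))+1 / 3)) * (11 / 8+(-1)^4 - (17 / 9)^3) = 304188803 / 944784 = 321.97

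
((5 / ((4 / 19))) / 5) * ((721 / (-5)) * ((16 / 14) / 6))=-1957 / 15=-130.47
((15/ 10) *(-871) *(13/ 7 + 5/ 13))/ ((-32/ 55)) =563805/ 112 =5033.97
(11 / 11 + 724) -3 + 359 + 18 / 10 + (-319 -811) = -47.20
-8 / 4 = -2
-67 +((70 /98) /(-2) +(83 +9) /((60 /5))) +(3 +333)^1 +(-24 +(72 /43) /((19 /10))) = 8687989 /34314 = 253.19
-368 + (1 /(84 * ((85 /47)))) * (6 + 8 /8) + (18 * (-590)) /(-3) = 3235487 /1020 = 3172.05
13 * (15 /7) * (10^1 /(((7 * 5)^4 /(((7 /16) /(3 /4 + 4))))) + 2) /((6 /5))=42360513 /912380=46.43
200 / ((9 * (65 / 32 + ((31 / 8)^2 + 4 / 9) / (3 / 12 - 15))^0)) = 200 / 9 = 22.22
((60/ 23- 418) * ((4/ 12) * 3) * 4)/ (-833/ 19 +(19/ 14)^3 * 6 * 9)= -996214688/ 54643193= -18.23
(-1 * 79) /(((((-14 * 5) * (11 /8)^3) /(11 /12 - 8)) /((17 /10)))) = -730592 /139755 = -5.23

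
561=561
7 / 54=0.13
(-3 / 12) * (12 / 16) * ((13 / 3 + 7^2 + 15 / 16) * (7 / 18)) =-18235 / 4608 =-3.96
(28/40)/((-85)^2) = 7/72250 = 0.00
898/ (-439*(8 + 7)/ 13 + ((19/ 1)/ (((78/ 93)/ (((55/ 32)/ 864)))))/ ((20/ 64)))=-40345344/ 22751281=-1.77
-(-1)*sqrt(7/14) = 0.71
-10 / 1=-10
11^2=121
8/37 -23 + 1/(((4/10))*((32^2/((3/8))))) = -13811157/606208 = -22.78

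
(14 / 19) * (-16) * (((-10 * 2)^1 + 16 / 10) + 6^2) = -19712 / 95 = -207.49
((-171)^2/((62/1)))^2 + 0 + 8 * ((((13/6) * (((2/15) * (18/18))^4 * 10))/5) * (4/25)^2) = 81161628103514531/364879687500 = 222433.94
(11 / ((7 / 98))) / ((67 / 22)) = 3388 / 67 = 50.57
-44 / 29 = -1.52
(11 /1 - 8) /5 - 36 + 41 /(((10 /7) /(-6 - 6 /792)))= -274319 /1320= -207.82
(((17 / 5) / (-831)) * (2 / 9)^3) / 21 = -136 / 63608895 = -0.00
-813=-813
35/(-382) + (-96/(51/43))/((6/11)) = -2892761/19482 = -148.48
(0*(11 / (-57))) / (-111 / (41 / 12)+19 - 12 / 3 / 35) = 0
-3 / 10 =-0.30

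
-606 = -606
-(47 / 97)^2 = -2209 / 9409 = -0.23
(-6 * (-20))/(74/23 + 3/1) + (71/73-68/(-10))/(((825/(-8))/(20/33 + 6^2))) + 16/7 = 17025201112/904278375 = 18.83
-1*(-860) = 860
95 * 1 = 95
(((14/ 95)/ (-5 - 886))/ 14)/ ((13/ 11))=-0.00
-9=-9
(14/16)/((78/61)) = 427/624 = 0.68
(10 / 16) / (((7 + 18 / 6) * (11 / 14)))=7 / 88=0.08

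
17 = 17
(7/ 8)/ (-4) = -7/ 32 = -0.22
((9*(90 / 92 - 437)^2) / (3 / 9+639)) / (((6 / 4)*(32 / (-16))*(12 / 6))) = -3620549241 / 8116976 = -446.05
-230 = -230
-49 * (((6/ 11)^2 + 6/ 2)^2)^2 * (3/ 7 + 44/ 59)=-86046133771395/ 12647173979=-6803.59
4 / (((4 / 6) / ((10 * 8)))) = 480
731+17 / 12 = 8789 / 12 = 732.42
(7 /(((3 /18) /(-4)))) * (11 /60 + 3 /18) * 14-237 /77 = -318117 /385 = -826.28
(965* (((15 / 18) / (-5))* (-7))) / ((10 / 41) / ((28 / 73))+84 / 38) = 36835015 / 93129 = 395.53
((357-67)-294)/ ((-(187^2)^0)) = 4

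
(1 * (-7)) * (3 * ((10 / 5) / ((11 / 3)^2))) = -378 / 121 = -3.12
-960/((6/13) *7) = -2080/7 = -297.14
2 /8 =0.25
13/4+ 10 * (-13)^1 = -507/4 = -126.75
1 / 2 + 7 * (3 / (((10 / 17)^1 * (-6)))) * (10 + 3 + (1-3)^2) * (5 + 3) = -8087 / 10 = -808.70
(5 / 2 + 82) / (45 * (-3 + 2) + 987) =169 / 1884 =0.09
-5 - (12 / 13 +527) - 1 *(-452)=-1052 / 13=-80.92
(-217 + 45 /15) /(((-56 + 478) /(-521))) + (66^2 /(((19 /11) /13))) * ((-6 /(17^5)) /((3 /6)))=1502325392345 /5692206713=263.93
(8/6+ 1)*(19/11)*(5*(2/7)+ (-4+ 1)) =-19/3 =-6.33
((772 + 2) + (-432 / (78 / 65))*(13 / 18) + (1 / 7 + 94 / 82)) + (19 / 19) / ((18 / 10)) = 1332427 / 2583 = 515.84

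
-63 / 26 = -2.42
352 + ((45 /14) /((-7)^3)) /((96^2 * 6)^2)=574261555101691 /1631424872448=352.00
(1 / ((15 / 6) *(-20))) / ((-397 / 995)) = 199 / 3970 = 0.05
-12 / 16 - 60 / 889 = -2907 / 3556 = -0.82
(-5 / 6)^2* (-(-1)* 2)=1.39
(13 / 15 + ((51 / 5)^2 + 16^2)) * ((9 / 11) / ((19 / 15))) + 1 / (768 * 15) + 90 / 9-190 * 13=-5361610543 / 2407680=-2226.88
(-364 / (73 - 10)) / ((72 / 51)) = -4.09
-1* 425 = -425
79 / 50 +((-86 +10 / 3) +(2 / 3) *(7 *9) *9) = 44537 / 150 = 296.91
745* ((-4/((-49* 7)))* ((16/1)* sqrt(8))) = 393.18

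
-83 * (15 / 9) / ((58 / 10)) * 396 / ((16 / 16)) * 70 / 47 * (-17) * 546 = 177963786000 / 1363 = 130567708.00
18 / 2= 9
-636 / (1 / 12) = -7632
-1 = -1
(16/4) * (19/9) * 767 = 58292/9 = 6476.89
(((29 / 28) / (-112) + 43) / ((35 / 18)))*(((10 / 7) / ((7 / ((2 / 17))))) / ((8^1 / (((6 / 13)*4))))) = 3640113 / 29714776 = 0.12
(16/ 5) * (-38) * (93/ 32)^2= -164331/ 160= -1027.07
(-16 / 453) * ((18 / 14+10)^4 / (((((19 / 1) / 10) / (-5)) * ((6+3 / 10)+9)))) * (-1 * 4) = -1246402592000 / 3161807271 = -394.21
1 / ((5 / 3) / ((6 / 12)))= 3 / 10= 0.30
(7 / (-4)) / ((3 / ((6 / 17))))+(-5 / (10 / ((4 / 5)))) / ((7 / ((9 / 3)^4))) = -5753 / 1190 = -4.83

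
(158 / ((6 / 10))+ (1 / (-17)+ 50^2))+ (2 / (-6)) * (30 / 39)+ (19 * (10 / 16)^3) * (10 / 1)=158944887 / 56576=2809.40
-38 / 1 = -38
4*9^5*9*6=12754584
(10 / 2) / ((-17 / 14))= -70 / 17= -4.12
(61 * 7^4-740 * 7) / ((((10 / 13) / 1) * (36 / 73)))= 134075669 / 360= 372432.41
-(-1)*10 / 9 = 10 / 9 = 1.11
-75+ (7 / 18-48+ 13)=-1973 / 18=-109.61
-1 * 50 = -50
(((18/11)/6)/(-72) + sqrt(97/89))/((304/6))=-1/13376 + 3*sqrt(8633)/13528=0.02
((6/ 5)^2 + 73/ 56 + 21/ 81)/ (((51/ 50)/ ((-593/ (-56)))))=67309651/ 2159136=31.17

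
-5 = -5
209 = 209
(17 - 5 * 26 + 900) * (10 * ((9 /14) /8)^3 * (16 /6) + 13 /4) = 225547117 /87808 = 2568.64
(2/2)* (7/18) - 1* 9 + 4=-83/18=-4.61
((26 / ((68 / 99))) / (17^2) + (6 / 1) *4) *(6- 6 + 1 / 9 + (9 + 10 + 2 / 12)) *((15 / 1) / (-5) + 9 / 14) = -43097747 / 39304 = -1096.52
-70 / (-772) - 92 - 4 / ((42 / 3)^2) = -1738759 / 18914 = -91.93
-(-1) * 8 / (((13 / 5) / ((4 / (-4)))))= -40 / 13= -3.08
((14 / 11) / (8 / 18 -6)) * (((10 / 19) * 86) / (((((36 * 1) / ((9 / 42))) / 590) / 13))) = -473.41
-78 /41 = -1.90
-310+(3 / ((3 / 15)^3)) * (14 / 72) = -2845 / 12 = -237.08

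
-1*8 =-8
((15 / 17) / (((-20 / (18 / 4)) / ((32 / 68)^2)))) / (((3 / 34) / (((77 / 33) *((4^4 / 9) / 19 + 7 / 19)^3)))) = -3635717008 / 481686993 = -7.55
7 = 7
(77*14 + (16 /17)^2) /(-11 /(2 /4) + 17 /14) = -4365172 /84099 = -51.91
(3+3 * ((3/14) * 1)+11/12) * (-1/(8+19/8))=-0.44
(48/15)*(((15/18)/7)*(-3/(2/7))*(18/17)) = -72/17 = -4.24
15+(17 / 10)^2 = 17.89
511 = 511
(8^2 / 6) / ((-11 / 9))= -96 / 11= -8.73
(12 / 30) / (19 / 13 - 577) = -0.00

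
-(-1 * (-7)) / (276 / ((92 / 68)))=-7 / 204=-0.03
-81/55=-1.47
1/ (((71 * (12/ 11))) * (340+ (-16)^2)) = 11/ 507792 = 0.00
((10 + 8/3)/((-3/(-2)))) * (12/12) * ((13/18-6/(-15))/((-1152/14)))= -13433/116640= -0.12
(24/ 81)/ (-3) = -8/ 81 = -0.10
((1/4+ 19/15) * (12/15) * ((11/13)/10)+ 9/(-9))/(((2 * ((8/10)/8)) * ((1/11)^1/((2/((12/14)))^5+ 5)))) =-3660.27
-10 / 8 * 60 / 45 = -5 / 3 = -1.67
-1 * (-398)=398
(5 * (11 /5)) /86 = 11 /86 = 0.13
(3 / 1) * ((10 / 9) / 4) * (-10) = -25 / 3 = -8.33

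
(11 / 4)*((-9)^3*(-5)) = 40095 / 4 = 10023.75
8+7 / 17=143 / 17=8.41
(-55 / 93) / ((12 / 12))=-55 / 93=-0.59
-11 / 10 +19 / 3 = 157 / 30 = 5.23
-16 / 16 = -1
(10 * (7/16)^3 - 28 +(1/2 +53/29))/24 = -491667/475136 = -1.03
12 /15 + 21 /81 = 143 /135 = 1.06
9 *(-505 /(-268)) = 4545 /268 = 16.96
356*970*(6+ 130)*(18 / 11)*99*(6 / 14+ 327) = 2491106118582.86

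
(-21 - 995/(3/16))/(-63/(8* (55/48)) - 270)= 879065/45684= 19.24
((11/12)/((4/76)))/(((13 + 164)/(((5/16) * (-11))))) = -11495/33984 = -0.34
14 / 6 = 7 / 3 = 2.33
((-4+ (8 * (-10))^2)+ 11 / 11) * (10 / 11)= 63970 / 11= 5815.45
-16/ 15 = -1.07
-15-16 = -31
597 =597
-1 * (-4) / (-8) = -1 / 2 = -0.50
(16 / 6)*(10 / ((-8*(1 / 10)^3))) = -10000 / 3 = -3333.33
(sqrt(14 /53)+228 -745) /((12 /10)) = -2585 /6+5 * sqrt(742) /318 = -430.41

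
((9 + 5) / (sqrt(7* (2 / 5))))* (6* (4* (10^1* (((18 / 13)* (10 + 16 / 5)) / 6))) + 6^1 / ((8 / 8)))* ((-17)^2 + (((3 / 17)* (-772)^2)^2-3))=30631473490931556* sqrt(70) / 3757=68214345019165.90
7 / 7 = 1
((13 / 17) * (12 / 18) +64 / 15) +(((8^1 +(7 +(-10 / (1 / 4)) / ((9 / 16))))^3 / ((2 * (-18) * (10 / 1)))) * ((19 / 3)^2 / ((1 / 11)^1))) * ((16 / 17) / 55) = 18620906944 / 5019165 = 3709.96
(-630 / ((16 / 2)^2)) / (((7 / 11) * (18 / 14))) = -385 / 32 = -12.03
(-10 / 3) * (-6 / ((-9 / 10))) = -200 / 9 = -22.22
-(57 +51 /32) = -1875 /32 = -58.59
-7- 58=-65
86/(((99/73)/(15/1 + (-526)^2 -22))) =192991998/11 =17544727.09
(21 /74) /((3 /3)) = 21 /74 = 0.28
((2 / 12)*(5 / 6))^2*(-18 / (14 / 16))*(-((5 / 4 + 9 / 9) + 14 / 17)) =5225 / 4284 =1.22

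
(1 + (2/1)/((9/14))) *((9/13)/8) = 37/104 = 0.36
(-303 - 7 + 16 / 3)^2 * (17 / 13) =14201732 / 117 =121382.32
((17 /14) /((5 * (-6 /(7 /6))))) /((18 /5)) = -17 /1296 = -0.01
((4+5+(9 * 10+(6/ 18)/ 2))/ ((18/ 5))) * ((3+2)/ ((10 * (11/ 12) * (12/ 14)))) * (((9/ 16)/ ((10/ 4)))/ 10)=833/ 2112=0.39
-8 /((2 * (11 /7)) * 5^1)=-28 /55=-0.51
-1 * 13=-13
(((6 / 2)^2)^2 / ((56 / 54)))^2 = 4782969 / 784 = 6100.73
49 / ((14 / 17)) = 119 / 2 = 59.50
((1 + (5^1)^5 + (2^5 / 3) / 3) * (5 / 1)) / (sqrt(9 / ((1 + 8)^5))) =1267470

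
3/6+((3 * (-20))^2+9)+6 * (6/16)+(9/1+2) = 14491/4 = 3622.75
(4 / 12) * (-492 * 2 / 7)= -328 / 7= -46.86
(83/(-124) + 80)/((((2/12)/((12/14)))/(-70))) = -885330/31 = -28559.03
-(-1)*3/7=0.43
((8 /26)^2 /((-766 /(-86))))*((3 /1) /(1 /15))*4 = 123840 /64727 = 1.91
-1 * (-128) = 128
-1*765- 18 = -783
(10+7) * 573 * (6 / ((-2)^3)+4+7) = 399381 / 4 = 99845.25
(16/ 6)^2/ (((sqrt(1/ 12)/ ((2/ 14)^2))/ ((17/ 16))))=136*sqrt(3)/ 441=0.53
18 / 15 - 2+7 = 31 / 5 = 6.20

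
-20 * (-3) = 60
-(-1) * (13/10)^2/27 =0.06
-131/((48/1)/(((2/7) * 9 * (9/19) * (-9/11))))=31833/11704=2.72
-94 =-94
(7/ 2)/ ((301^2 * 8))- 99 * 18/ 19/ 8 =-46128833/ 3934672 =-11.72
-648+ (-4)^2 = -632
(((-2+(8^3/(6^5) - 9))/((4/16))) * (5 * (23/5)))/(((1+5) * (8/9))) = -188.61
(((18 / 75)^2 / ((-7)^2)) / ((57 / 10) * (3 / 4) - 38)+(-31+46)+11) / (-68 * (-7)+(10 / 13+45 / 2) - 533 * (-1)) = 0.03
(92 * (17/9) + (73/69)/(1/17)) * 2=79390/207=383.53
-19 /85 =-0.22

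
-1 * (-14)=14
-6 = -6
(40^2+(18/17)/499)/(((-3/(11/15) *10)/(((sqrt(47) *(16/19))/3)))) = -1194407984 *sqrt(47)/108794475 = -75.27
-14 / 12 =-7 / 6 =-1.17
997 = 997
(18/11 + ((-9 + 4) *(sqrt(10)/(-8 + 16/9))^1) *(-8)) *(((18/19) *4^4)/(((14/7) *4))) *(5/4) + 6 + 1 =14423/209 - 32400 *sqrt(10)/133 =-701.35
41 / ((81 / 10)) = 410 / 81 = 5.06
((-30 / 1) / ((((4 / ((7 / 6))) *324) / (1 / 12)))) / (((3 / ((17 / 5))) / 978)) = -19397 / 7776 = -2.49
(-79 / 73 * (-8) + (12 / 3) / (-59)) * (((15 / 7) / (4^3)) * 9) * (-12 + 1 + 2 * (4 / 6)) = -12069945 / 482384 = -25.02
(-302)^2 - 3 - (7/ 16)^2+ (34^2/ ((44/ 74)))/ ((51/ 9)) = 257787621/ 2816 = 91543.90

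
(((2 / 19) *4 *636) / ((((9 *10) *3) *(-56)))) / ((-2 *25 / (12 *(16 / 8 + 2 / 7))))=3392 / 349125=0.01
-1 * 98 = -98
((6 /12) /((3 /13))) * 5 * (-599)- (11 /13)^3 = -85548181 /13182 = -6489.77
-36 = -36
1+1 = 2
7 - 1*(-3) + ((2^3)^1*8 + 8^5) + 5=32847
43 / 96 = 0.45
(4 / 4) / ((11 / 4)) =4 / 11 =0.36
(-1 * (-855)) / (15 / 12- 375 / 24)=-1368 / 23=-59.48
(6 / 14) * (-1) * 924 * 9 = -3564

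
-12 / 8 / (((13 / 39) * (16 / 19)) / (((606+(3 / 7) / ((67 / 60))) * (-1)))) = 24315687 / 7504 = 3240.36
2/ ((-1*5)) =-2/ 5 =-0.40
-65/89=-0.73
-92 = -92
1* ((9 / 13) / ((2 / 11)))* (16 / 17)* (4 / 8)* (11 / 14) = 2178 / 1547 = 1.41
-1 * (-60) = 60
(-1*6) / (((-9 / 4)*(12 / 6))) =4 / 3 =1.33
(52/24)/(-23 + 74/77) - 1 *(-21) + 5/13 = 2817583/132366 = 21.29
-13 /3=-4.33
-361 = -361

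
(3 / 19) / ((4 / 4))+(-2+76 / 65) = -0.67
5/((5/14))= 14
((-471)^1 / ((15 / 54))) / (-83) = 8478 / 415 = 20.43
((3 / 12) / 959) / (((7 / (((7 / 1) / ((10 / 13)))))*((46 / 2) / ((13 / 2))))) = 169 / 1764560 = 0.00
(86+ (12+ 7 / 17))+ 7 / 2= 101.91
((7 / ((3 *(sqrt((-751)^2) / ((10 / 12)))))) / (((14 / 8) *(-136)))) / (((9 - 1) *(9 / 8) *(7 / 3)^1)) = -5 / 9651852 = -0.00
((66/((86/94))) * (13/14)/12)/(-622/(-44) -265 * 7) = -73931/24380398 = -0.00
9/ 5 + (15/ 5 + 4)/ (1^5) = 44/ 5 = 8.80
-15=-15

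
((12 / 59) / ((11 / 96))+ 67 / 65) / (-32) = -118363 / 1349920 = -0.09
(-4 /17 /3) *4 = -16 /51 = -0.31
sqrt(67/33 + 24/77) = sqrt(124971)/231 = 1.53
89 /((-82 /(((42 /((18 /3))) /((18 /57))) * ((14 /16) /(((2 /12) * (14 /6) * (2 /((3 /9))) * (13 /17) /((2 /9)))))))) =-201229 /76752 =-2.62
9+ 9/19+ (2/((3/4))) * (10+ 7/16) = 4253/114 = 37.31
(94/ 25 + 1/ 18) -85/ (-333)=7531/ 1850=4.07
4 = 4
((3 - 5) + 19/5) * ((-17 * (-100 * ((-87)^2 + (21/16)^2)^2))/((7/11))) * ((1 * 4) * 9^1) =284479668805278375/28672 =9921863448844.81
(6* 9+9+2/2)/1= 64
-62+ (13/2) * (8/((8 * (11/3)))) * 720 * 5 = 69518/11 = 6319.82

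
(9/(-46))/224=-0.00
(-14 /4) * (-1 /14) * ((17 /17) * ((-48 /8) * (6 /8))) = -9 /8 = -1.12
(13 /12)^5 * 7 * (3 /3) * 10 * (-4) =-12995255 /31104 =-417.80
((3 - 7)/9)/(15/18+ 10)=-0.04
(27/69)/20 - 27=-26.98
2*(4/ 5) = 1.60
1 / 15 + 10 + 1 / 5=154 / 15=10.27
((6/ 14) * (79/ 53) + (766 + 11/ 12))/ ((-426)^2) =3417157/ 807931152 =0.00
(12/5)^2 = 144/25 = 5.76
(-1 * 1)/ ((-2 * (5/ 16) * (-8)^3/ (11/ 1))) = -0.03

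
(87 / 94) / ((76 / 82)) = 3567 / 3572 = 1.00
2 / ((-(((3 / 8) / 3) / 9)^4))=-53747712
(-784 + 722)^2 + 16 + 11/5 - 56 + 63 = 19346/5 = 3869.20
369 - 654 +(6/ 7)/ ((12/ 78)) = -1956/ 7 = -279.43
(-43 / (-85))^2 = 1849 / 7225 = 0.26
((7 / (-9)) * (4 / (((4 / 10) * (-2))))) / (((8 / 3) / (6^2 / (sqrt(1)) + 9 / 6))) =875 / 16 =54.69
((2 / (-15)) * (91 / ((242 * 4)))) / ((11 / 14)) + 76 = 3034043 / 39930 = 75.98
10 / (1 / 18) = 180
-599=-599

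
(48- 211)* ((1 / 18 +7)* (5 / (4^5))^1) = -103505 / 18432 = -5.62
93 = 93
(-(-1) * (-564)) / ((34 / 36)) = -10152 / 17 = -597.18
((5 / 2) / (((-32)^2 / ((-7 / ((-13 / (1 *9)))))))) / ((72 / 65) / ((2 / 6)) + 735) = 525 / 32761856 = 0.00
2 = 2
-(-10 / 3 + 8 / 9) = 22 / 9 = 2.44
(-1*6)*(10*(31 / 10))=-186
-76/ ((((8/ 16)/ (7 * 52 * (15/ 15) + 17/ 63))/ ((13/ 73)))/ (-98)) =634861136/ 657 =966303.10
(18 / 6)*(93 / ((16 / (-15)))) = -261.56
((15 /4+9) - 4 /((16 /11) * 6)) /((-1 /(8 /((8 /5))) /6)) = -1475 /4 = -368.75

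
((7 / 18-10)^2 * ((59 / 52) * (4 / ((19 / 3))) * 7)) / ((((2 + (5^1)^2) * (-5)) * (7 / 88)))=-38847842 / 900315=-43.15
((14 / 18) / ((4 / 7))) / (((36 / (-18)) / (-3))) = 49 / 24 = 2.04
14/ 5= 2.80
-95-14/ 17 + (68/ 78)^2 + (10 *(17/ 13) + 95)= 336488/ 25857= 13.01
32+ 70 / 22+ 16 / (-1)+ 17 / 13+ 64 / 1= 12082 / 143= 84.49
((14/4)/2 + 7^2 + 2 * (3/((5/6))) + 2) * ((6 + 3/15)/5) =37169/500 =74.34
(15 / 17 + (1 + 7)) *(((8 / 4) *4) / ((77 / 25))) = 30200 / 1309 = 23.07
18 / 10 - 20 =-91 / 5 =-18.20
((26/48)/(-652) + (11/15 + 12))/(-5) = -996191/391200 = -2.55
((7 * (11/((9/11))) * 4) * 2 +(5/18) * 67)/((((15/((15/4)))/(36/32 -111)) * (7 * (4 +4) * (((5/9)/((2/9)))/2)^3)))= -1356297/7000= -193.76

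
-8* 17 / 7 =-136 / 7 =-19.43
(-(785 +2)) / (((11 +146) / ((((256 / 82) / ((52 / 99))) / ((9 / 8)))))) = -2216192 / 83681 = -26.48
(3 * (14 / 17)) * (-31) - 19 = -1625 / 17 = -95.59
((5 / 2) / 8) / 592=5 / 9472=0.00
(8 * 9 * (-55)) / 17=-3960 / 17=-232.94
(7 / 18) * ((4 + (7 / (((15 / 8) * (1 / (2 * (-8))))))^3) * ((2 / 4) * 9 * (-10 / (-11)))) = -2517583726 / 7425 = -339068.52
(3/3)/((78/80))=40/39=1.03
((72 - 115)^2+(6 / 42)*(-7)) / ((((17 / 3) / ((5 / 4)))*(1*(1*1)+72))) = 6930 / 1241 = 5.58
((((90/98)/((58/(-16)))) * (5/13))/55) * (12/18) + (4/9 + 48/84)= 1855696/1828827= 1.01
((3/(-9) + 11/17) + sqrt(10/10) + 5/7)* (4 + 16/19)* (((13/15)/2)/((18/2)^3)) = 432952/74172105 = 0.01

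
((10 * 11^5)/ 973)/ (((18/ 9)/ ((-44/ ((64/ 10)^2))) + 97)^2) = 121794818750/ 666020999637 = 0.18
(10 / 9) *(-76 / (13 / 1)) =-760 / 117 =-6.50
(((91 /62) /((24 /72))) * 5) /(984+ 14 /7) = 1365 /61132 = 0.02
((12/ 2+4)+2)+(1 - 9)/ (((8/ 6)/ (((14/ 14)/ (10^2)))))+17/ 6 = 1108/ 75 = 14.77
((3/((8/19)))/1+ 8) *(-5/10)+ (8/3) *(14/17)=-4379/816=-5.37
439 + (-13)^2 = 608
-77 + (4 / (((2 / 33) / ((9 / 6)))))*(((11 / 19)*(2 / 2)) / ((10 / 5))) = -1837 / 38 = -48.34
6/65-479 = -31129/65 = -478.91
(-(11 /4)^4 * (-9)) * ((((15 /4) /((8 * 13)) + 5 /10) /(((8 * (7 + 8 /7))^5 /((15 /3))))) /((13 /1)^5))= 274369485005 /86622708963564576571392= 0.00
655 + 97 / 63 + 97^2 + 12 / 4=634318 / 63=10068.54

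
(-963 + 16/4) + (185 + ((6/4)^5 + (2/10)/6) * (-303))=-493601/160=-3085.01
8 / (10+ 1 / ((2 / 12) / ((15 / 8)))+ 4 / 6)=96 / 263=0.37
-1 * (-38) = 38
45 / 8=5.62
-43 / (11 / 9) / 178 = -387 / 1958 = -0.20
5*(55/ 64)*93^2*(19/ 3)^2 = 95403275/ 64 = 1490676.17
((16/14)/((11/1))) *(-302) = -2416/77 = -31.38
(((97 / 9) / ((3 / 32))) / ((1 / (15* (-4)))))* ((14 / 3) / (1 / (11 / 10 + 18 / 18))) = -67598.22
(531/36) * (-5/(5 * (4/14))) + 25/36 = -3667/72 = -50.93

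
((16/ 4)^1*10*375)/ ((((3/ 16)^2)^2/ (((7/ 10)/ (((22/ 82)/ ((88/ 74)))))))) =37617664000/ 999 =37655319.32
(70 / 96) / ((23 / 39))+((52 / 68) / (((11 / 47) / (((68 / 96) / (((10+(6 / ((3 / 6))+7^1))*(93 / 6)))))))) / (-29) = 391399853 / 316606224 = 1.24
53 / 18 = 2.94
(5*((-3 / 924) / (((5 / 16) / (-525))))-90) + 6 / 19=-62.41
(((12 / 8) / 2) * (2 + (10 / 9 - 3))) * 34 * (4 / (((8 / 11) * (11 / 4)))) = 5.67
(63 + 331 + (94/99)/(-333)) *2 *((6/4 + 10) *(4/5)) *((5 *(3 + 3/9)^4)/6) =5974895840000/8010981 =745838.22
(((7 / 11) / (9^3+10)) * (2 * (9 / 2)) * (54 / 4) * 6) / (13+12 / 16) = 20412 / 447095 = 0.05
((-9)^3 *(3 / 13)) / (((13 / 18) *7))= -39366 / 1183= -33.28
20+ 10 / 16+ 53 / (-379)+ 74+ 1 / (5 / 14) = 1474843 / 15160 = 97.29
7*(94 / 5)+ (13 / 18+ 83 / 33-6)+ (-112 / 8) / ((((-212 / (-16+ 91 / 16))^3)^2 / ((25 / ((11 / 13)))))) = 48568211349320348812118689 / 376973016495723003248640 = 128.84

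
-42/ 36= -7/ 6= -1.17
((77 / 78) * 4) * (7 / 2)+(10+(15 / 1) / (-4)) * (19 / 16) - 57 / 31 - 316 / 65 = 5626063 / 386880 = 14.54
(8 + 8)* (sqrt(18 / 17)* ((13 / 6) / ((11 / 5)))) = 520* sqrt(34) / 187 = 16.21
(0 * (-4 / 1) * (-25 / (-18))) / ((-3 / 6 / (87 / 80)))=0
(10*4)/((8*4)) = 1.25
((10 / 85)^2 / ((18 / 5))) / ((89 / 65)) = 650 / 231489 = 0.00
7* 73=511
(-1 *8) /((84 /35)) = -10 /3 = -3.33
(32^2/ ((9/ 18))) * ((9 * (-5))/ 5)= -18432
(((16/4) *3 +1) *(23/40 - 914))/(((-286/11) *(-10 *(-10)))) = 36537/8000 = 4.57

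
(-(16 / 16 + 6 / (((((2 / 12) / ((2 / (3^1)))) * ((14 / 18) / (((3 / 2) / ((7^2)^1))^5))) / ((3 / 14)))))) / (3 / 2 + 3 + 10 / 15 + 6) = -332190951873 / 3709464969868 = -0.09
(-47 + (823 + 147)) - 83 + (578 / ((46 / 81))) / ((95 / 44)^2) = 219682824 / 207575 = 1058.33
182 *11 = 2002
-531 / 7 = -75.86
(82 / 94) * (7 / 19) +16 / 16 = 1180 / 893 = 1.32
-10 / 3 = -3.33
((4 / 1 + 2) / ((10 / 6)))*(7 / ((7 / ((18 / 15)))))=108 / 25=4.32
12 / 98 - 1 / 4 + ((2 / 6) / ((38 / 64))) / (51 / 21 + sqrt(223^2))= -1102373 / 8814708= -0.13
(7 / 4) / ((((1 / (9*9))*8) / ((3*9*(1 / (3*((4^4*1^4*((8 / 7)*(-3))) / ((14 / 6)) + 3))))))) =-83349 / 195040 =-0.43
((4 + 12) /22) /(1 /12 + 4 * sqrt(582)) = -96 /14750197 + 4608 * sqrt(582) /14750197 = 0.01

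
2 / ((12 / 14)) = 7 / 3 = 2.33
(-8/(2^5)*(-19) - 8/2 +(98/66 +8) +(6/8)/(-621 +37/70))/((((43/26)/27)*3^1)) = 176013159/3160586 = 55.69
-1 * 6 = -6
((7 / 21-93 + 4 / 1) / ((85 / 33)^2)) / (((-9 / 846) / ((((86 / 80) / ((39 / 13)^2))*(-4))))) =-65047906 / 108375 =-600.21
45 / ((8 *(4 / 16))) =45 / 2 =22.50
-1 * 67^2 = -4489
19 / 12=1.58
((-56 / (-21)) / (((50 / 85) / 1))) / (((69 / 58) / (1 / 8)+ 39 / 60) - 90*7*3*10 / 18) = -7888 / 1809309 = -0.00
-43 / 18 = -2.39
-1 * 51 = -51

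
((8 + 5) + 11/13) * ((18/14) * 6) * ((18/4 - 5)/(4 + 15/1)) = -4860/1729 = -2.81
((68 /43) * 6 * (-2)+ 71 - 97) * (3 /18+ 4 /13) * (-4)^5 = 36637696 /1677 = 21847.17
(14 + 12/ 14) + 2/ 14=15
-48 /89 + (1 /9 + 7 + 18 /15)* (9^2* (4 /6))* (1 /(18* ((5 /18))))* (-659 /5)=-131618844 /11125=-11830.91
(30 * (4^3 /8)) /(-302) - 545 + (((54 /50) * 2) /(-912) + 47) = -286209759 /573800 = -498.80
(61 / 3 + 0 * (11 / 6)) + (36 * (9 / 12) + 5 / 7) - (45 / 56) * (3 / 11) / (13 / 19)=47.73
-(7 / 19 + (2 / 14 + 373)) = -49677 / 133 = -373.51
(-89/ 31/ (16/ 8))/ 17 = -0.08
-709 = -709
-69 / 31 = -2.23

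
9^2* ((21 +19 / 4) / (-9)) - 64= -1183 / 4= -295.75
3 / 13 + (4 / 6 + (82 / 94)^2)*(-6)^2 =1482543 / 28717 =51.63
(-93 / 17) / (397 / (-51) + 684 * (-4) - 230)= 279 / 151663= 0.00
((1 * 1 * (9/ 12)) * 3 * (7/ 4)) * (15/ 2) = 945/ 32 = 29.53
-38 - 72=-110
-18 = -18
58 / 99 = 0.59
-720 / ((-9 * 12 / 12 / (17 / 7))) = 1360 / 7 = 194.29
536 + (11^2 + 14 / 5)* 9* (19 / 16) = 148729 / 80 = 1859.11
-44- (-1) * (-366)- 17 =-427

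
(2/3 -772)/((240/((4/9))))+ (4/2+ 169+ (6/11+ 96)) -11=255.12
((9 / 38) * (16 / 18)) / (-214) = -2 / 2033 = -0.00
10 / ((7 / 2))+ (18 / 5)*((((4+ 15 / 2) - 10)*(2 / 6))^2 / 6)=421 / 140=3.01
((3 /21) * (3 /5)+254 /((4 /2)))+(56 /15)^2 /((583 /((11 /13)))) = 137932192 /1085175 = 127.11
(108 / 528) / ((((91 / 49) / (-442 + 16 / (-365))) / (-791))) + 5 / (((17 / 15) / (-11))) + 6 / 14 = 477803607111 / 12422410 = 38463.04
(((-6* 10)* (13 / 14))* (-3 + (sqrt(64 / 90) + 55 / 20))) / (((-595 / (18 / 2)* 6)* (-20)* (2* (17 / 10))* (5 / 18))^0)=195 / 14 - 104* sqrt(10) / 7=-33.05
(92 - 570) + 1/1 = -477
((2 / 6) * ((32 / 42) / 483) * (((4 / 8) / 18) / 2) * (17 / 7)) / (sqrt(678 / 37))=17 * sqrt(25086) / 649872153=0.00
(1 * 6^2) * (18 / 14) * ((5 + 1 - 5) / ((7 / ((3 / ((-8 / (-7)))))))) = 243 / 14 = 17.36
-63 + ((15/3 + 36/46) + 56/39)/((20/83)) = -118559/3588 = -33.04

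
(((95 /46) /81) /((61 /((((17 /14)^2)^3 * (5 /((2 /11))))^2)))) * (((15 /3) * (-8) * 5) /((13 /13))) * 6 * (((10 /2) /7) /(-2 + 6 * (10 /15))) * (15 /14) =-104644415889939104609375 /70155655093160534016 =-1491.60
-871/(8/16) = -1742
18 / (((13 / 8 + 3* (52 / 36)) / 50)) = 21600 / 143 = 151.05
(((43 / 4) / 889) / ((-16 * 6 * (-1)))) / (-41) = -43 / 13996416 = -0.00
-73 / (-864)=73 / 864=0.08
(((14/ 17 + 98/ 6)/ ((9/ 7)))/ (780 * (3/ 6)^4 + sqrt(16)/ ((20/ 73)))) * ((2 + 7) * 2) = 35000/ 9231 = 3.79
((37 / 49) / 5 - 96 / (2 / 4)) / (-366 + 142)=47003 / 54880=0.86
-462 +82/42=-9661/21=-460.05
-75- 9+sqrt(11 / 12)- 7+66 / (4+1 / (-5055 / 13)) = -136837 / 1837+sqrt(33) / 6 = -73.53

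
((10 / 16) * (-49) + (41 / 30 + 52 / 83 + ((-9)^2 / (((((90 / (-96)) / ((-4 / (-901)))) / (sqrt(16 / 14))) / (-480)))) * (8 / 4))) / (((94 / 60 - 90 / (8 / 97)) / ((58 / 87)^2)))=570346 / 48839607 - 17694720 * sqrt(14) / 412357967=-0.15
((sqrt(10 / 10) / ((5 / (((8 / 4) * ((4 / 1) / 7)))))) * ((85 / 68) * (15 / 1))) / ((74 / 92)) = 1380 / 259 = 5.33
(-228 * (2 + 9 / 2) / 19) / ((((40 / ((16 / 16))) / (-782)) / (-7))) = -106743 / 10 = -10674.30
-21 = -21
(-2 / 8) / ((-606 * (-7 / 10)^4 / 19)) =23750 / 727503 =0.03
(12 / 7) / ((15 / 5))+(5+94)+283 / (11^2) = 86318 / 847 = 101.91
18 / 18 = 1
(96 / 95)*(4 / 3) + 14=1458 / 95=15.35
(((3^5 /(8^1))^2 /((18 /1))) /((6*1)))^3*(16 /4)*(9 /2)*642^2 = 9700607289512907 /2097152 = 4625610012.78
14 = 14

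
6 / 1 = 6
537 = 537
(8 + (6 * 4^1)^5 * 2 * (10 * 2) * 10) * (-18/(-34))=28665446472/17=1686202733.65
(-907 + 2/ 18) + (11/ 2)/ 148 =-906.85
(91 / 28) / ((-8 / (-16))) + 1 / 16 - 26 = -311 / 16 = -19.44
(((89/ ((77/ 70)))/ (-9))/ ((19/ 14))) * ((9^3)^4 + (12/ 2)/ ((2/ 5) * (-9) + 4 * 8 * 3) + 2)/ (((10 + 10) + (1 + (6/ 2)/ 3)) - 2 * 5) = -155904307309.01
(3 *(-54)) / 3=-54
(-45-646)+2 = -689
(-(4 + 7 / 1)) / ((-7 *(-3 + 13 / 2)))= 22 / 49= 0.45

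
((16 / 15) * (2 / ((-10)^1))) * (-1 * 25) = 16 / 3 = 5.33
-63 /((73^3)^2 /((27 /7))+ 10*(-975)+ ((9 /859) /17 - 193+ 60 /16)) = -99358812 /61878128106522731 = -0.00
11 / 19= 0.58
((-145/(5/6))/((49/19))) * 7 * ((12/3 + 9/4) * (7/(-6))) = 13775/4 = 3443.75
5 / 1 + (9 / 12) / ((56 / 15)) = 1165 / 224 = 5.20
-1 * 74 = -74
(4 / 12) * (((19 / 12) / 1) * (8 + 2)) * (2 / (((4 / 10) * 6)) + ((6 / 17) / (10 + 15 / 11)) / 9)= 202711 / 45900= 4.42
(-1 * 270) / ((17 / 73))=-19710 / 17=-1159.41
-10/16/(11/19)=-95/88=-1.08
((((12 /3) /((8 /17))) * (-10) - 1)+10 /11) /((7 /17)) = -15912 /77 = -206.65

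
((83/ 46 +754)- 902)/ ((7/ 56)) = -26900/ 23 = -1169.57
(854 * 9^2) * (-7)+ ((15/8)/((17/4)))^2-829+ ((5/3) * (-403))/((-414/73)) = -348118439537/717876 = -484928.37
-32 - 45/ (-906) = -9649/ 302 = -31.95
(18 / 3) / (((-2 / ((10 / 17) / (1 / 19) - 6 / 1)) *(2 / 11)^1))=-1452 / 17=-85.41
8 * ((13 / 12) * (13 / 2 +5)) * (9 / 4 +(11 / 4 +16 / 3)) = 9269 / 9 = 1029.89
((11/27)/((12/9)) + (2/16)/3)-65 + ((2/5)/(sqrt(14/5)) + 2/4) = -4619/72 + sqrt(70)/35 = -63.91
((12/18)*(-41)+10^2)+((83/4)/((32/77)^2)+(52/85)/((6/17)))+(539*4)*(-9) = -393409673/20480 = -19209.46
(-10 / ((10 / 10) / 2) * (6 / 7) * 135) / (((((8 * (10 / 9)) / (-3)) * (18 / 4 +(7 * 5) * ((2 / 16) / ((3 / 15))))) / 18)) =787320 / 1477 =533.05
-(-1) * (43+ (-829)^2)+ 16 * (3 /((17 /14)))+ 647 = 11695499 /17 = 687970.53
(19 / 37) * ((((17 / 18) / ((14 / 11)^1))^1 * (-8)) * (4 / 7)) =-1.74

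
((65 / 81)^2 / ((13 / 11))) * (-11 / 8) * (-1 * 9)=39325 / 5832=6.74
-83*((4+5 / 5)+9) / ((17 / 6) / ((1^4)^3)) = -6972 / 17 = -410.12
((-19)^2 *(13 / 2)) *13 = 61009 / 2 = 30504.50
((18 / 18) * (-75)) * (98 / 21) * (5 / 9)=-194.44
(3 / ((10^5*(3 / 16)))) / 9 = 1 / 56250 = 0.00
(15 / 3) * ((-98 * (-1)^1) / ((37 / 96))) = 47040 / 37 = 1271.35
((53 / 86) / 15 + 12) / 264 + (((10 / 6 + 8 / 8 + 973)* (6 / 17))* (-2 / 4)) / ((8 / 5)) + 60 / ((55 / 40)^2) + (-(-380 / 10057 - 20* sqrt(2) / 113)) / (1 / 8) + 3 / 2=-47412524402443 / 640477229040 + 160* sqrt(2) / 113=-72.02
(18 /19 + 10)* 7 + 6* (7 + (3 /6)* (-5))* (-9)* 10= -44714 /19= -2353.37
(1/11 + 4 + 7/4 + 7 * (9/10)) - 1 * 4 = 1791/220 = 8.14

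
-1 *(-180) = 180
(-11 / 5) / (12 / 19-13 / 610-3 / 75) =-127490 / 33047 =-3.86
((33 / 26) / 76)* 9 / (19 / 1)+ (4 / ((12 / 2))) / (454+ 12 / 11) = 2643157 / 281917896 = 0.01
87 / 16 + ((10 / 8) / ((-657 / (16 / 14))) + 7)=915041 / 73584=12.44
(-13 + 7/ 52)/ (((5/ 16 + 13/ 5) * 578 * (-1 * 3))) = 0.00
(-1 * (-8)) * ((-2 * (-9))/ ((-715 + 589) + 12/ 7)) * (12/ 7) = -1.99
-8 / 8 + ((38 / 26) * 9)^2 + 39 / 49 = 1431119 / 8281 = 172.82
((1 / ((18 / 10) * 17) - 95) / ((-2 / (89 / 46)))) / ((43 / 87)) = 18750965 / 100878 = 185.88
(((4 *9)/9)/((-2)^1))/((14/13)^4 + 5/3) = -171366/258053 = -0.66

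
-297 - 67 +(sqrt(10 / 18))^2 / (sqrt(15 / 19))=-364 +sqrt(285) / 27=-363.37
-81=-81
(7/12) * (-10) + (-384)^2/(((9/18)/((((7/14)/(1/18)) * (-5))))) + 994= -79620311/6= -13270051.83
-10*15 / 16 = -75 / 8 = -9.38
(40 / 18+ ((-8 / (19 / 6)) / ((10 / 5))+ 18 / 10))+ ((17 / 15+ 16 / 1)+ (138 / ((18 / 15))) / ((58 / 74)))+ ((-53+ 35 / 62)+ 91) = 315422779 / 1537290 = 205.18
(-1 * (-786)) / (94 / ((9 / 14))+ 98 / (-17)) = 60129 / 10745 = 5.60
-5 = -5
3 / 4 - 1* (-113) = 455 / 4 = 113.75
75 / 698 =0.11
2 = 2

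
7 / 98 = 1 / 14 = 0.07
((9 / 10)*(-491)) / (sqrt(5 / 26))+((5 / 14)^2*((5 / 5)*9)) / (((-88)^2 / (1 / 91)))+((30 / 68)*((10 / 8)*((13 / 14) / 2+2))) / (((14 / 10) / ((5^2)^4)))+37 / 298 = 132661087580558893 / 349862985472 - 4419*sqrt(130) / 50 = 378172.43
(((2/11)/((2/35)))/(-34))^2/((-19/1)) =-1225/2657644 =-0.00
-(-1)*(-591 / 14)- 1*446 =-6835 / 14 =-488.21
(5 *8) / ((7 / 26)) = 1040 / 7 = 148.57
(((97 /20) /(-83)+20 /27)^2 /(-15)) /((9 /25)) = -935197561 /10847694960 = -0.09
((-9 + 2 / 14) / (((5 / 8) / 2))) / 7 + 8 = 968 / 245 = 3.95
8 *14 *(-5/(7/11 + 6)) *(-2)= 12320/73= 168.77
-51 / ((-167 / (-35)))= -1785 / 167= -10.69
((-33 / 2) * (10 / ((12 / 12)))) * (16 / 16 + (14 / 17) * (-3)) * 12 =49500 / 17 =2911.76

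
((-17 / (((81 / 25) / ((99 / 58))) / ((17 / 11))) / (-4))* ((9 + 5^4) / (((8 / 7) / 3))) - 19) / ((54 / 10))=79896895 / 75168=1062.91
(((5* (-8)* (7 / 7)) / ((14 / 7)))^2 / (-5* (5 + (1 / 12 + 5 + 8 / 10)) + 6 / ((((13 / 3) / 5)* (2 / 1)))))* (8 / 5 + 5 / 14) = -854880 / 55643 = -15.36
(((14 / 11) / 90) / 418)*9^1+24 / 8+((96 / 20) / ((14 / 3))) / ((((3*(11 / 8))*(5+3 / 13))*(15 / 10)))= 8295207 / 2735810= 3.03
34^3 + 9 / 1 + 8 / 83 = 3262987 / 83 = 39313.10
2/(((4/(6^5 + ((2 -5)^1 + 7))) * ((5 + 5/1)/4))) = 1556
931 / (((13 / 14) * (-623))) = -1862 / 1157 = -1.61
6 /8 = 3 /4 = 0.75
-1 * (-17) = 17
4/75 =0.05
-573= -573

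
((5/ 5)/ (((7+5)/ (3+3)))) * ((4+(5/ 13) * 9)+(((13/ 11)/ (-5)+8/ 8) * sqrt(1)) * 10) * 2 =2159/ 143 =15.10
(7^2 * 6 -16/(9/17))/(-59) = -2374/531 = -4.47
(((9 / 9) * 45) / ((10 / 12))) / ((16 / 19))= 513 / 8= 64.12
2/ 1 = 2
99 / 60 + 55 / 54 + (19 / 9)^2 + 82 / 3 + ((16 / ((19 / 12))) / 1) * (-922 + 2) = -285096163 / 30780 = -9262.38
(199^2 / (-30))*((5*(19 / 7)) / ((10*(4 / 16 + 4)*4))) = -752419 / 7140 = -105.38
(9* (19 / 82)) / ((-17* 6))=-57 / 2788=-0.02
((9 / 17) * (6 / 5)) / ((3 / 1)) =18 / 85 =0.21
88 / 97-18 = -1658 / 97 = -17.09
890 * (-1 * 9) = -8010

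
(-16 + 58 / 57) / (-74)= 427 / 2109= 0.20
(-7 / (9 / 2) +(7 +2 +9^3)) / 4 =1657 / 9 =184.11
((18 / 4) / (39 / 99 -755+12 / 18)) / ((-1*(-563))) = -297 / 28014880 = -0.00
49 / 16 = 3.06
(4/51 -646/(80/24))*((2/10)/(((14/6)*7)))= -7057/2975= -2.37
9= 9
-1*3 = -3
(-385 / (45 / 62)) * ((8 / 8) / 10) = -2387 / 45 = -53.04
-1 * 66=-66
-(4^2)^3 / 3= -4096 / 3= -1365.33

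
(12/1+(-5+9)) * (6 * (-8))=-768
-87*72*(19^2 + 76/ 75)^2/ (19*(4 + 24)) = -6750987546/ 4375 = -1543082.87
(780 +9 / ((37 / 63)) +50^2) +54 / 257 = 31337237 / 9509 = 3295.53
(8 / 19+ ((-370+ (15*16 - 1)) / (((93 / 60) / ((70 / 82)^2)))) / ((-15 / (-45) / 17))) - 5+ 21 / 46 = -143248008933 / 45545014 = -3145.20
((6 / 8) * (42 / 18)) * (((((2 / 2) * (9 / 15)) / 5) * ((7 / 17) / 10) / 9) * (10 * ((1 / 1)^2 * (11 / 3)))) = 539 / 15300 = 0.04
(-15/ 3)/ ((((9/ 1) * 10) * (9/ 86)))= -43/ 81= -0.53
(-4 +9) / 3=5 / 3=1.67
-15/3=-5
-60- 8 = -68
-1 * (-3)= 3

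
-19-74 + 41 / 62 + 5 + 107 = 19.66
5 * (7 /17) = 35 /17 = 2.06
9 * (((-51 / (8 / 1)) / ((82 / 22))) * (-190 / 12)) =159885 / 656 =243.73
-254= -254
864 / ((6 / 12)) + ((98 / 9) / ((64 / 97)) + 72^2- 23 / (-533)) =1063559621 / 153504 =6928.55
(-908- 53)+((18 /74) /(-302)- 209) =-13073589 /11174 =-1170.00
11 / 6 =1.83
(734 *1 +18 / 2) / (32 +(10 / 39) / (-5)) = 28977 / 1246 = 23.26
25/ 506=0.05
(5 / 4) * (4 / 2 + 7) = 45 / 4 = 11.25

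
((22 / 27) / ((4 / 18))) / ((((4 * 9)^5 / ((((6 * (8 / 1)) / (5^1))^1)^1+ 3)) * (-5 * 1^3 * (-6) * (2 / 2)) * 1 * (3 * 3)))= 77 / 27209779200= 0.00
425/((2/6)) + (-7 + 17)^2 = 1375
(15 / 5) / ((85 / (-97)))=-3.42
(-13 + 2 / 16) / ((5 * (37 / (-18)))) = 927 / 740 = 1.25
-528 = -528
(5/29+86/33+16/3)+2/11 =7937/957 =8.29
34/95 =0.36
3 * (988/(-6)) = -494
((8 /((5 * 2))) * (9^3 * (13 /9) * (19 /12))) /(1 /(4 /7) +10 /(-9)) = 240084 /115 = 2087.69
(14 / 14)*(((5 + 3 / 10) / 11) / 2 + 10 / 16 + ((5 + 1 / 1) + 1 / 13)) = 6.94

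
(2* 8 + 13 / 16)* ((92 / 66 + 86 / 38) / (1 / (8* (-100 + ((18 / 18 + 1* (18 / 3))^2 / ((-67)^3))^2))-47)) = -1859875596650876561 / 1421754112100125474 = -1.31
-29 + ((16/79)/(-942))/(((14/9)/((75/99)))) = -27695999/955031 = -29.00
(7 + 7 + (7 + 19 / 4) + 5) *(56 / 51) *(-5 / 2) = -1435 / 17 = -84.41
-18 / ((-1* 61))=18 / 61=0.30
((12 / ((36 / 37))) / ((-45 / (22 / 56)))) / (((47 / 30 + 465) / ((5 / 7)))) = -2035 / 12345354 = -0.00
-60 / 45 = -4 / 3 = -1.33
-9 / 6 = -3 / 2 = -1.50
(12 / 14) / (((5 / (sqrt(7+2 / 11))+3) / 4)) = 1422 / 763 -30 * sqrt(869) / 763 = 0.70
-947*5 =-4735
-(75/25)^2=-9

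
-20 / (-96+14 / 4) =8 / 37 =0.22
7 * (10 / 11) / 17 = 70 / 187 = 0.37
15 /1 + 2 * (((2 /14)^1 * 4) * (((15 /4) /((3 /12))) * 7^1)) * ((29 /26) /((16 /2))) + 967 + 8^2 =27631 /26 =1062.73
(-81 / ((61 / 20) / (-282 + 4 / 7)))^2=55860746.01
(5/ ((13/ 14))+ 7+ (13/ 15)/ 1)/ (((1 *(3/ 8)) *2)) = 10336/ 585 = 17.67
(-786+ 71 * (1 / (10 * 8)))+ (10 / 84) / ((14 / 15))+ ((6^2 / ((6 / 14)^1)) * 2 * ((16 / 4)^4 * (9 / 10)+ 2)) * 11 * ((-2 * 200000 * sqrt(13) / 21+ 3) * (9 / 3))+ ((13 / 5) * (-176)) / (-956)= 3620565540133 / 936880 - 24541440000 * sqrt(13)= -88481555801.43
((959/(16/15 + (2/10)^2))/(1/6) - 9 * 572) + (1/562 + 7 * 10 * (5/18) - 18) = 22184573/419814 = 52.84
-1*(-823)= 823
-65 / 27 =-2.41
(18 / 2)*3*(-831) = -22437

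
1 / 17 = 0.06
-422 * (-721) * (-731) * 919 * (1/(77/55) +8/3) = -2073198627854/3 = -691066209284.67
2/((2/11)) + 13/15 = 178/15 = 11.87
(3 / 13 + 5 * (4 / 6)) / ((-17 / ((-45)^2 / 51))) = -31275 / 3757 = -8.32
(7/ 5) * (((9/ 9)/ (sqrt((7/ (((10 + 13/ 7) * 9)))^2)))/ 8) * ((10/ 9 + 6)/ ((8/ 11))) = 26.09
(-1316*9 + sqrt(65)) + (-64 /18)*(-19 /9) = -958756 /81 + sqrt(65) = -11828.43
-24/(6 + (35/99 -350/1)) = 2376/34021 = 0.07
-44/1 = -44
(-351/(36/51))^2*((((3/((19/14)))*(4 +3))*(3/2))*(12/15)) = 1744649361/380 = 4591182.53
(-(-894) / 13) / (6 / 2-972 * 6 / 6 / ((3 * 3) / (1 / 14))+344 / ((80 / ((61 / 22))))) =1376760 / 144313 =9.54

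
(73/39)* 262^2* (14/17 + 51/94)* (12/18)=10939039196/93483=117016.35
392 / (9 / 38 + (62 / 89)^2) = 117991216 / 217361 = 542.84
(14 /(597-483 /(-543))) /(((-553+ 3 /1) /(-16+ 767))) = -951517 /29759950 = -0.03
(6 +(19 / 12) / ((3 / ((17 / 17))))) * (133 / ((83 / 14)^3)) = 21440930 / 5146083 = 4.17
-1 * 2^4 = -16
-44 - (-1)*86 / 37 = -1542 / 37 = -41.68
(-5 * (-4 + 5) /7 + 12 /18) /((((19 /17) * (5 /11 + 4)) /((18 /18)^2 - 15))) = 374 /2793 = 0.13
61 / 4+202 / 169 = 11117 / 676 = 16.45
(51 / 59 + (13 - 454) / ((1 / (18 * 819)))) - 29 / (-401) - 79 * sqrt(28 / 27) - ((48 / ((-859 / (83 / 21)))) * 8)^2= -5561269406271546768 / 855418802371 - 158 * sqrt(21) / 9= -6501304.63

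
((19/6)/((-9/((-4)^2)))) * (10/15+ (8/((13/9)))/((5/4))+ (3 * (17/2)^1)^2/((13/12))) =-17941928/5265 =-3407.77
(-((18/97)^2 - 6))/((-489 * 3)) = -18710/4601001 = -0.00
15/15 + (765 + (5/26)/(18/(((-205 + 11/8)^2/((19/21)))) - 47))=5795794524251/7566351806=766.00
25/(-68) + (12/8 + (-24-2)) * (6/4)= -37.12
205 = 205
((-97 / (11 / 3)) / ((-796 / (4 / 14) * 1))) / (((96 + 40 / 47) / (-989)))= -13526553 / 139500592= -0.10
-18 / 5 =-3.60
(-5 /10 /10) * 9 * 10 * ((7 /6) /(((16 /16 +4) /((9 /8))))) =-189 /160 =-1.18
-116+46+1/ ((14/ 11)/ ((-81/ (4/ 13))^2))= 12181219/ 224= 54380.44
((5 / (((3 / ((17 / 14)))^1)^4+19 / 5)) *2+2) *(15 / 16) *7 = 504876855 / 34290758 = 14.72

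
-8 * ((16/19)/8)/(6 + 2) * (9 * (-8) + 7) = 130/19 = 6.84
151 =151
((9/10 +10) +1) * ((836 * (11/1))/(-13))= -8417.88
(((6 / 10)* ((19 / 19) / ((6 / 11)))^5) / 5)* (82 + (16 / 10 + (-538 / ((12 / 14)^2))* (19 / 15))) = -2097.52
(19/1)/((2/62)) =589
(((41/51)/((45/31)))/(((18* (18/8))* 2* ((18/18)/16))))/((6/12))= 40672/185895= 0.22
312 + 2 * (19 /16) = 2515 /8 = 314.38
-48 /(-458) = 24 /229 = 0.10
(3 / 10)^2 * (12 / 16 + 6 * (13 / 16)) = 81 / 160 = 0.51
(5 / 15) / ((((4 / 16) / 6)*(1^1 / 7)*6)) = 28 / 3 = 9.33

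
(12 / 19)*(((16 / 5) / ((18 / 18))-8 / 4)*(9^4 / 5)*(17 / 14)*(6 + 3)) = 36137988 / 3325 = 10868.57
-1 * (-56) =56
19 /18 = 1.06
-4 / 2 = -2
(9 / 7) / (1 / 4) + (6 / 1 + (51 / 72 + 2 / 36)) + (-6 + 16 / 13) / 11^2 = 11.87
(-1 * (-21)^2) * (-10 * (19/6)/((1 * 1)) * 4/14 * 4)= 15960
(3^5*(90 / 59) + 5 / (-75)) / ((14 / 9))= 983973 / 4130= 238.25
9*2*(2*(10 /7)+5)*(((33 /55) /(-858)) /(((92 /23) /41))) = -369 /364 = -1.01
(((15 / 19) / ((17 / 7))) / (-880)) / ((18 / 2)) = -7 / 170544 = -0.00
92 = 92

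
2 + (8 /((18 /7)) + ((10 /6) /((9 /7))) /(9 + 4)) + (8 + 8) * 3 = 18677 /351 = 53.21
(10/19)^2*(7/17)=700/6137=0.11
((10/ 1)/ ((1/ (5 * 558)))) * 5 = 139500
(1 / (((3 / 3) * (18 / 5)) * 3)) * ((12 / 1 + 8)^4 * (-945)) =-14000000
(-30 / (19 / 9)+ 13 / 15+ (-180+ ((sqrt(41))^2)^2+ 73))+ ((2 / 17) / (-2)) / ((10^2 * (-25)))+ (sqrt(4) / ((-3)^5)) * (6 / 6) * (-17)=306263309117 / 196222500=1560.80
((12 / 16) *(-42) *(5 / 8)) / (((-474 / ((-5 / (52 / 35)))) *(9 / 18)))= -18375 / 65728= -0.28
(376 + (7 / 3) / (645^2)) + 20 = 396.00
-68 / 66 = -34 / 33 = -1.03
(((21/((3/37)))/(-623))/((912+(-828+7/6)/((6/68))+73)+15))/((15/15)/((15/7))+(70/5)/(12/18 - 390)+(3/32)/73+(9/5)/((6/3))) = 0.00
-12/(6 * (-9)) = 2/9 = 0.22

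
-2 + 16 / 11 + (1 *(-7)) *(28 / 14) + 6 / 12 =-14.05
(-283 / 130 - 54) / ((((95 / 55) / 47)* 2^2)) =-3775651 / 9880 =-382.15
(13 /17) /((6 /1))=0.13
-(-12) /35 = 12 /35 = 0.34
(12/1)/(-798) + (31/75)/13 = 2173/129675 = 0.02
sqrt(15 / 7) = sqrt(105) / 7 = 1.46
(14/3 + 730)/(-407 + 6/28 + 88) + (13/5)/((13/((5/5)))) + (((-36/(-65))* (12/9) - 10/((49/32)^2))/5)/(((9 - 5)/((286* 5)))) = -8173185079/32146989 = -254.24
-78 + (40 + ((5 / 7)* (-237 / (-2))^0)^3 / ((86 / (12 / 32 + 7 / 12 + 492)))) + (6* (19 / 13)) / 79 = -26029023599 / 727066704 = -35.80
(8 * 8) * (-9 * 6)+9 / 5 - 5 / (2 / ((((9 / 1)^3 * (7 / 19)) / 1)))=-4125.65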